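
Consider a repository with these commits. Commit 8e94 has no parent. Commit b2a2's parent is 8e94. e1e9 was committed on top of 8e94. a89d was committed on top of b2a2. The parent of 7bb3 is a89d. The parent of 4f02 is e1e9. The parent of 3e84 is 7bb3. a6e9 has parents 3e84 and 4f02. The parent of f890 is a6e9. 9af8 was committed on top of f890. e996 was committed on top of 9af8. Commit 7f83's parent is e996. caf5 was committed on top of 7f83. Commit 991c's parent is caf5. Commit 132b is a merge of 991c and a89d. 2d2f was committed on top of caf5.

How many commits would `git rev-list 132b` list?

Walking parent pointers from 132b: reachable set = {132b, 3e84, 4f02, 7bb3, 7f83, 8e94, 991c, 9af8, a6e9, a89d, b2a2, caf5, e1e9, e996, f890}.
That is 15 commits.

15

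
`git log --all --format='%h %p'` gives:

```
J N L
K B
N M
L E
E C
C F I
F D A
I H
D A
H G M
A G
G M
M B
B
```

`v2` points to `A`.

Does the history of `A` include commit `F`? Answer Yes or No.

No

Ancestors of A: {A, B, G, M}.
F is not in that set, so it is not an ancestor of A.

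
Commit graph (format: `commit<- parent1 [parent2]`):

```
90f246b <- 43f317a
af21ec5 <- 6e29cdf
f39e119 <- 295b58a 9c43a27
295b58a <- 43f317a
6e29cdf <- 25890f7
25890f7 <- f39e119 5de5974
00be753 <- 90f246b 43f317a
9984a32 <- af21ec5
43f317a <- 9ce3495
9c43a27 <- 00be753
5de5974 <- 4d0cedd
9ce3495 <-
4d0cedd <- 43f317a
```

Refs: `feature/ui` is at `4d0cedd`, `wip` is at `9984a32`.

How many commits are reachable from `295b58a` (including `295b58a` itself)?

3

Walking parent pointers from 295b58a: reachable set = {295b58a, 43f317a, 9ce3495}.
That is 3 commits.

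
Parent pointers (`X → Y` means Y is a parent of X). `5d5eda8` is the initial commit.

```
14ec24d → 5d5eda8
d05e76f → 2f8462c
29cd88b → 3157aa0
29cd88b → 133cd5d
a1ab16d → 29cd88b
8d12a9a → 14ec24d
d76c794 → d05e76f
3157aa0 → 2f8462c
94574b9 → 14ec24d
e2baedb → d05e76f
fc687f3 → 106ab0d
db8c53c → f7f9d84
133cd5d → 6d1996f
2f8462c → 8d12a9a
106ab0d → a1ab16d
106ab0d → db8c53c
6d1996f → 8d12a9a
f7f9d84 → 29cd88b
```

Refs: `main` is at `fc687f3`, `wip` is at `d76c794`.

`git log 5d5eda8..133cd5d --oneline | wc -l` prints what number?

Reachable from 133cd5d: {133cd5d, 14ec24d, 5d5eda8, 6d1996f, 8d12a9a}.
Reachable from 5d5eda8: {5d5eda8}.
In 133cd5d's history but not 5d5eda8's: {133cd5d, 14ec24d, 6d1996f, 8d12a9a} — 4 commits.

4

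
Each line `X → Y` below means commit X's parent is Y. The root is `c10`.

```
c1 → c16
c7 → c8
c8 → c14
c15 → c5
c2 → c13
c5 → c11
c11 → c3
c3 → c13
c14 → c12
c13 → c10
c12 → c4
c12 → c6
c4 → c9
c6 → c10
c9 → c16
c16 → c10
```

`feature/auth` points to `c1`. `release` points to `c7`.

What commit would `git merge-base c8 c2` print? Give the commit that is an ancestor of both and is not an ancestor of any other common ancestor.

c10

Ancestors of c8: {c10, c12, c14, c16, c4, c6, c8, c9}.
Ancestors of c2: {c10, c13, c2}.
Common ancestors: {c10}.
The only common ancestor is c10, so it is the merge base.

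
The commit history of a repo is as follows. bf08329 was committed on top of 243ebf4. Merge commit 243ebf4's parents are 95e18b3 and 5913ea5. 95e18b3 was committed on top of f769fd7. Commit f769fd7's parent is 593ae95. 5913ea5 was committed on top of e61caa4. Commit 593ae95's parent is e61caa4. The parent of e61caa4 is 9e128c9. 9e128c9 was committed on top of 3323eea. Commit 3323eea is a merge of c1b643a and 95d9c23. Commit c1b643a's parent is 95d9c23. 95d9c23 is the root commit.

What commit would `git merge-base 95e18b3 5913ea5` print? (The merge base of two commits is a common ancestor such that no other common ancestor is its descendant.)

Ancestors of 95e18b3: {3323eea, 593ae95, 95d9c23, 95e18b3, 9e128c9, c1b643a, e61caa4, f769fd7}.
Ancestors of 5913ea5: {3323eea, 5913ea5, 95d9c23, 9e128c9, c1b643a, e61caa4}.
Common ancestors: {3323eea, 95d9c23, 9e128c9, c1b643a, e61caa4}.
Among these, e61caa4 is not an ancestor of any other common ancestor — it is the merge base.

e61caa4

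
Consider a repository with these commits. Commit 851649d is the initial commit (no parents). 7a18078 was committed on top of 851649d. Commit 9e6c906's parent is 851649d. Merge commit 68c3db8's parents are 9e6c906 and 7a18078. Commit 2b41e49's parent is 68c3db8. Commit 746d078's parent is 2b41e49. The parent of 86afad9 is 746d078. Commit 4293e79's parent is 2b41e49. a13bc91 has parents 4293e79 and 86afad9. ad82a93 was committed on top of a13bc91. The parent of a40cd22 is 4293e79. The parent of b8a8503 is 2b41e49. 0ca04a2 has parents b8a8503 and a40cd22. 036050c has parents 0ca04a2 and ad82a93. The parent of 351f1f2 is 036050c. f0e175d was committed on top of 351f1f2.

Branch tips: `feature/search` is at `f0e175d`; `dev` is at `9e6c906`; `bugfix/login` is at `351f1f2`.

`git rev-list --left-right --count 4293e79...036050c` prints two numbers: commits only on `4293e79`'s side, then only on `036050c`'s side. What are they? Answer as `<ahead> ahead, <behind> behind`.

Reachable from 4293e79: {2b41e49, 4293e79, 68c3db8, 7a18078, 851649d, 9e6c906}.
Reachable from 036050c: {036050c, 0ca04a2, 2b41e49, 4293e79, 68c3db8, 746d078, 7a18078, 851649d, 86afad9, 9e6c906, a13bc91, a40cd22, ad82a93, b8a8503}.
Only in 4293e79's history (ahead): {} — 0.
Only in 036050c's history (behind): {036050c, 0ca04a2, 746d078, 86afad9, a13bc91, a40cd22, ad82a93, b8a8503} — 8.

0 ahead, 8 behind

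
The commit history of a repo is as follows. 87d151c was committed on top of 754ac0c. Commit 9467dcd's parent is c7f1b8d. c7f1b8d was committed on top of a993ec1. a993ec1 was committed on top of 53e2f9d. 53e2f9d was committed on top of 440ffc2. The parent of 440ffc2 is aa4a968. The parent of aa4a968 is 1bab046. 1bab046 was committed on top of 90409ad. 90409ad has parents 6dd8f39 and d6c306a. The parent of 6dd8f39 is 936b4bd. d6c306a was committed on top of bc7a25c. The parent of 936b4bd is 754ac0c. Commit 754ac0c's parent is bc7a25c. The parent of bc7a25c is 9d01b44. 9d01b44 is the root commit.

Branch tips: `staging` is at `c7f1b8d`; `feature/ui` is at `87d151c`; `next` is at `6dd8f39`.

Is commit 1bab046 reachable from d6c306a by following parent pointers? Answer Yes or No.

No

Ancestors of d6c306a: {9d01b44, bc7a25c, d6c306a}.
1bab046 is not in that set, so it is not an ancestor of d6c306a.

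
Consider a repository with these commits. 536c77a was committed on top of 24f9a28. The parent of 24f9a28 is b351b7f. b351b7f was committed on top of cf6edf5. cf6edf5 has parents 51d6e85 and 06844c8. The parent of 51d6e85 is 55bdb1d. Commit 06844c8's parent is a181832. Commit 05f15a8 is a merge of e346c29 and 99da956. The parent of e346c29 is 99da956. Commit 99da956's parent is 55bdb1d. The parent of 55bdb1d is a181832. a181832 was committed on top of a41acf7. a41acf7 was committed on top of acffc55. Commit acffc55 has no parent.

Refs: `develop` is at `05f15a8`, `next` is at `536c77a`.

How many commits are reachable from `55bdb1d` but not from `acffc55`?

3

Reachable from 55bdb1d: {55bdb1d, a181832, a41acf7, acffc55}.
Reachable from acffc55: {acffc55}.
In 55bdb1d's history but not acffc55's: {55bdb1d, a181832, a41acf7} — 3 commits.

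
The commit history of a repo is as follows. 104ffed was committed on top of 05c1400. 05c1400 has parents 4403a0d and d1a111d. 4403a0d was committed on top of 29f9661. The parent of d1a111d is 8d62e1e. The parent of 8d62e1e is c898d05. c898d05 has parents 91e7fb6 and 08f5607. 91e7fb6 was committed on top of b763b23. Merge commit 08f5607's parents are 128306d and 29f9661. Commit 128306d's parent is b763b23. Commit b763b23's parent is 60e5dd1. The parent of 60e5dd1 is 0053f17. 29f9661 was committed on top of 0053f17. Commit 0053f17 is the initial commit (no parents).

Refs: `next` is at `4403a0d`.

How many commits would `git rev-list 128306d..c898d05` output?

Reachable from c898d05: {0053f17, 08f5607, 128306d, 29f9661, 60e5dd1, 91e7fb6, b763b23, c898d05}.
Reachable from 128306d: {0053f17, 128306d, 60e5dd1, b763b23}.
In c898d05's history but not 128306d's: {08f5607, 29f9661, 91e7fb6, c898d05} — 4 commits.

4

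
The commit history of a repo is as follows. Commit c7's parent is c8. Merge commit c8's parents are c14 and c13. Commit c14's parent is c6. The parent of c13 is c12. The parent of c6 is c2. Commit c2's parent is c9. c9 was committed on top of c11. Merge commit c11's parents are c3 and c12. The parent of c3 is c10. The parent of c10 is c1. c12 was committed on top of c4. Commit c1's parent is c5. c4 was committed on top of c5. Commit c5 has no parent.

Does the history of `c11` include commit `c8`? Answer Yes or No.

No

Ancestors of c11: {c1, c10, c11, c12, c3, c4, c5}.
c8 is not in that set, so it is not an ancestor of c11.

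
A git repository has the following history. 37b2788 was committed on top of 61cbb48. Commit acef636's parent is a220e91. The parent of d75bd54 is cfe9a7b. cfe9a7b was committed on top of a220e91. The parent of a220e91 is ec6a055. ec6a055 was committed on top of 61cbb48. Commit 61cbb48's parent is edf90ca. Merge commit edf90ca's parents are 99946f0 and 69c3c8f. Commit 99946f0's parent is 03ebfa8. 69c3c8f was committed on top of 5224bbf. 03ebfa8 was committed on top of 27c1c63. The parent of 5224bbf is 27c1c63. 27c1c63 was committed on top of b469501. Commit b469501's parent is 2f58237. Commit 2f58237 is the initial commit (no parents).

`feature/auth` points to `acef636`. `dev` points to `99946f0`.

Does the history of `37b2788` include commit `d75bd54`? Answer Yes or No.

Ancestors of 37b2788: {03ebfa8, 27c1c63, 2f58237, 37b2788, 5224bbf, 61cbb48, 69c3c8f, 99946f0, b469501, edf90ca}.
d75bd54 is not in that set, so it is not an ancestor of 37b2788.

No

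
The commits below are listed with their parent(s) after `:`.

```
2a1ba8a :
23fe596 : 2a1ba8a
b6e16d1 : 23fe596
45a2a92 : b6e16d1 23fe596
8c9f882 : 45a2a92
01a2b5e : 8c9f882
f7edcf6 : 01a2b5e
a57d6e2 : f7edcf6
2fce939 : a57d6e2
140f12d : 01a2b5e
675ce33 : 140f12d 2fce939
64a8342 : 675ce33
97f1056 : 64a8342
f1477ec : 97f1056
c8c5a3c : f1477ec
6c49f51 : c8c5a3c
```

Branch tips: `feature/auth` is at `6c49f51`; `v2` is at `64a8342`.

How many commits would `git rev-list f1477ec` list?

Walking parent pointers from f1477ec: reachable set = {01a2b5e, 140f12d, 23fe596, 2a1ba8a, 2fce939, 45a2a92, 64a8342, 675ce33, 8c9f882, 97f1056, a57d6e2, b6e16d1, f1477ec, f7edcf6}.
That is 14 commits.

14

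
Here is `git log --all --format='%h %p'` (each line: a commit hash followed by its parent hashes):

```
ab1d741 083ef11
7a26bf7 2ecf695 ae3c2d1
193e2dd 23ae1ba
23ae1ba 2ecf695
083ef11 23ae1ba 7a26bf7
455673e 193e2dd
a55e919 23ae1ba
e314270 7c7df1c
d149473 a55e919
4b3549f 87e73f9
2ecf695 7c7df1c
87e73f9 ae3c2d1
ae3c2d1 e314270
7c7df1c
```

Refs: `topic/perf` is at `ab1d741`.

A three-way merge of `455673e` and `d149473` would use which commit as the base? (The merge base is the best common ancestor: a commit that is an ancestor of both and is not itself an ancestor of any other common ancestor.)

Ancestors of 455673e: {193e2dd, 23ae1ba, 2ecf695, 455673e, 7c7df1c}.
Ancestors of d149473: {23ae1ba, 2ecf695, 7c7df1c, a55e919, d149473}.
Common ancestors: {23ae1ba, 2ecf695, 7c7df1c}.
Among these, 23ae1ba is not an ancestor of any other common ancestor — it is the merge base.

23ae1ba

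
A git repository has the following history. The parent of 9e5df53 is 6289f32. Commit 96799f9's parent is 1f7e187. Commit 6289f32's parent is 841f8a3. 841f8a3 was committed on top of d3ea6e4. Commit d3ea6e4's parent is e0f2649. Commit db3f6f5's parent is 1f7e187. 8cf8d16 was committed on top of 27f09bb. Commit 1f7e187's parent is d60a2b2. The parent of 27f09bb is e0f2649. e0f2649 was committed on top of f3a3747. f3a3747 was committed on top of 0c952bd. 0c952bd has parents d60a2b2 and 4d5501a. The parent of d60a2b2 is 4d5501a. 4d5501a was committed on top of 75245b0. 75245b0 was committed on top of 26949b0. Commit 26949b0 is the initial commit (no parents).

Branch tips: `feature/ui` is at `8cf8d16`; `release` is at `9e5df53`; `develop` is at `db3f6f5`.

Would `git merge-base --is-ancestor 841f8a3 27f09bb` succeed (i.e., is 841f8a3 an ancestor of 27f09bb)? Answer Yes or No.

No

Ancestors of 27f09bb: {0c952bd, 26949b0, 27f09bb, 4d5501a, 75245b0, d60a2b2, e0f2649, f3a3747}.
841f8a3 is not in that set, so it is not an ancestor of 27f09bb.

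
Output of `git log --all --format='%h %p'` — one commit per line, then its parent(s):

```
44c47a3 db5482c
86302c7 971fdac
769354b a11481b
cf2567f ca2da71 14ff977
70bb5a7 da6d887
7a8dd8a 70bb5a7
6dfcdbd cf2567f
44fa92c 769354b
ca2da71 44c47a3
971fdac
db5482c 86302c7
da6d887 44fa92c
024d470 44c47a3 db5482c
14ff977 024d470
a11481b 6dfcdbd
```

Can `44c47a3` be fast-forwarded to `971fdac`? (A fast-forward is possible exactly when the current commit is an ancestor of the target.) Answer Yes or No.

A fast-forward from 44c47a3 to 971fdac is possible iff 44c47a3 is an ancestor of 971fdac.
Ancestors of 971fdac: {971fdac}.
44c47a3 is not among them, so fast-forward is not possible.

No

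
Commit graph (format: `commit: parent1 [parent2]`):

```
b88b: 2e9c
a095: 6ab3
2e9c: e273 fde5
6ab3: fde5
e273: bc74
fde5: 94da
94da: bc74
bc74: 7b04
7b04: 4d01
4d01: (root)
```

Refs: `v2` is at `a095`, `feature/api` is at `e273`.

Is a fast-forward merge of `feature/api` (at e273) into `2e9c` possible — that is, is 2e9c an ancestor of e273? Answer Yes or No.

A fast-forward from 2e9c to e273 is possible iff 2e9c is an ancestor of e273.
Ancestors of e273: {4d01, 7b04, bc74, e273}.
2e9c is not among them, so fast-forward is not possible.

No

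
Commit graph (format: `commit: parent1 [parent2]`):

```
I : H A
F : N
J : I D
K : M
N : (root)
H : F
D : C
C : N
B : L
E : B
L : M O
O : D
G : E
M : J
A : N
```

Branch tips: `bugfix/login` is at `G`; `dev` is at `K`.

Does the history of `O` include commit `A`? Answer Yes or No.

No

Ancestors of O: {C, D, N, O}.
A is not in that set, so it is not an ancestor of O.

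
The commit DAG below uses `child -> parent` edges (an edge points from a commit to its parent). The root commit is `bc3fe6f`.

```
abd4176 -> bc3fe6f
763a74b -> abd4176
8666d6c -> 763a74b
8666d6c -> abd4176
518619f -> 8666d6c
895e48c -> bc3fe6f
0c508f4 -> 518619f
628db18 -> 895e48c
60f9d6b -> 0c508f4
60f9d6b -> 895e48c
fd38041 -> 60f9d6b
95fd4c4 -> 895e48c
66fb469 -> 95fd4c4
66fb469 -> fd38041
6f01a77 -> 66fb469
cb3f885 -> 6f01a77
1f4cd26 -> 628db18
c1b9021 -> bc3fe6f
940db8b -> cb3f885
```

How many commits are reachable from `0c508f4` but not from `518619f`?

Reachable from 0c508f4: {0c508f4, 518619f, 763a74b, 8666d6c, abd4176, bc3fe6f}.
Reachable from 518619f: {518619f, 763a74b, 8666d6c, abd4176, bc3fe6f}.
In 0c508f4's history but not 518619f's: {0c508f4} — 1 commit.

1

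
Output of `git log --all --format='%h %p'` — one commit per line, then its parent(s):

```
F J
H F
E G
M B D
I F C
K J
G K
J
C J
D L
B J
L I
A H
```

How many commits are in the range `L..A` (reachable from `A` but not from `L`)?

Reachable from A: {A, F, H, J}.
Reachable from L: {C, F, I, J, L}.
In A's history but not L's: {A, H} — 2 commits.

2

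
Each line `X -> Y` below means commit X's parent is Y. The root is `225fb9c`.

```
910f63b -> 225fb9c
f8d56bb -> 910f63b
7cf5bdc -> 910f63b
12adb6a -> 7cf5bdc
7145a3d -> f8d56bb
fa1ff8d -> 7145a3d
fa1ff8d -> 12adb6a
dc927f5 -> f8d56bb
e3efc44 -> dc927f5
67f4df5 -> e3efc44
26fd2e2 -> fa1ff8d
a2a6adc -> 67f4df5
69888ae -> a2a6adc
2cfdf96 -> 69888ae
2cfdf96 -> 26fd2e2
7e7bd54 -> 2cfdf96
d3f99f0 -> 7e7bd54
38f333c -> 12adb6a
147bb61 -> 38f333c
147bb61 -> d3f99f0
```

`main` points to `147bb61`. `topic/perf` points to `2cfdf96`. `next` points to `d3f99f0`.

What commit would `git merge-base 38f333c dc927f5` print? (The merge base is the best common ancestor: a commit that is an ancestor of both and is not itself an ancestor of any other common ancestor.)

Ancestors of 38f333c: {12adb6a, 225fb9c, 38f333c, 7cf5bdc, 910f63b}.
Ancestors of dc927f5: {225fb9c, 910f63b, dc927f5, f8d56bb}.
Common ancestors: {225fb9c, 910f63b}.
Among these, 910f63b is not an ancestor of any other common ancestor — it is the merge base.

910f63b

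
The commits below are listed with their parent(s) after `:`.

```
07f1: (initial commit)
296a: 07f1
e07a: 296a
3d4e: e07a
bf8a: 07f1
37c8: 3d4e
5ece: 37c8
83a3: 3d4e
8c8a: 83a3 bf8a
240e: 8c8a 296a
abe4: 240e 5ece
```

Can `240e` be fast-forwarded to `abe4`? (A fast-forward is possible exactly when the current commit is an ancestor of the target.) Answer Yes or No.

A fast-forward from 240e to abe4 is possible iff 240e is an ancestor of abe4.
Ancestors of abe4: {07f1, 240e, 296a, 37c8, 3d4e, 5ece, 83a3, 8c8a, abe4, bf8a, e07a}.
240e is among them, so fast-forward is possible.

Yes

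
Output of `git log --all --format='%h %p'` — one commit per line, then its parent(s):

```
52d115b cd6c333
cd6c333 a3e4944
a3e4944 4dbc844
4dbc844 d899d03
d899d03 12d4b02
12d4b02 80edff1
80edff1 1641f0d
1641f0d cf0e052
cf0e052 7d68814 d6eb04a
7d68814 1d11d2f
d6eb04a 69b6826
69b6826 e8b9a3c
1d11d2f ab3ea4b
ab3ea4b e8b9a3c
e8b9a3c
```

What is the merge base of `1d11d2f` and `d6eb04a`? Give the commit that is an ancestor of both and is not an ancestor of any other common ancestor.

Ancestors of 1d11d2f: {1d11d2f, ab3ea4b, e8b9a3c}.
Ancestors of d6eb04a: {69b6826, d6eb04a, e8b9a3c}.
Common ancestors: {e8b9a3c}.
The only common ancestor is e8b9a3c, so it is the merge base.

e8b9a3c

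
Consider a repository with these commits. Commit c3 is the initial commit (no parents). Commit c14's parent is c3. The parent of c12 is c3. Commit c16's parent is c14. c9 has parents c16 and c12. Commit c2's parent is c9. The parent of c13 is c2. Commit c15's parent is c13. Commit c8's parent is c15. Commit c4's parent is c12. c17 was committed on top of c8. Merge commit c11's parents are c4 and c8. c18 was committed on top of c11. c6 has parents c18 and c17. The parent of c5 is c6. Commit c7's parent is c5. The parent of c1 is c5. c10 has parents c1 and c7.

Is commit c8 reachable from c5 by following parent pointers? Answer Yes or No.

Yes

Ancestors of c5 (commits reachable by following parents): {c11, c12, c13, c14, c15, c16, c17, c18, c2, c3, c4, c5, c6, c8, c9}.
c8 is in that set, so it is an ancestor of c5.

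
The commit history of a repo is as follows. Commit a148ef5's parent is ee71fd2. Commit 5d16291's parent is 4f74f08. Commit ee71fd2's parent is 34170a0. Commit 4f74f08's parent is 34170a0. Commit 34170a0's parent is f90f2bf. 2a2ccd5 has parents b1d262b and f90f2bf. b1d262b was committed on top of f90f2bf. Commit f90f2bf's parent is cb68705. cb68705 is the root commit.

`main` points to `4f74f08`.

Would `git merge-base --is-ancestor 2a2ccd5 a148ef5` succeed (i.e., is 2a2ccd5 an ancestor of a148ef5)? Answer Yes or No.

Ancestors of a148ef5: {34170a0, a148ef5, cb68705, ee71fd2, f90f2bf}.
2a2ccd5 is not in that set, so it is not an ancestor of a148ef5.

No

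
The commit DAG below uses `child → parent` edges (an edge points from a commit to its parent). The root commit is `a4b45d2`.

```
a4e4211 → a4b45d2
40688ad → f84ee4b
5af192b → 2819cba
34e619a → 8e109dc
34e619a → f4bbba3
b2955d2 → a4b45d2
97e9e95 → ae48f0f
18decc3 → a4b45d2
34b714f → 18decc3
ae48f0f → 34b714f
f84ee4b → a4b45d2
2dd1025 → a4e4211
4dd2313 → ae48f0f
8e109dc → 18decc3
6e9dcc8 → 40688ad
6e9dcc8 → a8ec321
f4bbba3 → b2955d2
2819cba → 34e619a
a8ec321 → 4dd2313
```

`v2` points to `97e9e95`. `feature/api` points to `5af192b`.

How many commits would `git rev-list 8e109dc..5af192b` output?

5

Reachable from 5af192b: {18decc3, 2819cba, 34e619a, 5af192b, 8e109dc, a4b45d2, b2955d2, f4bbba3}.
Reachable from 8e109dc: {18decc3, 8e109dc, a4b45d2}.
In 5af192b's history but not 8e109dc's: {2819cba, 34e619a, 5af192b, b2955d2, f4bbba3} — 5 commits.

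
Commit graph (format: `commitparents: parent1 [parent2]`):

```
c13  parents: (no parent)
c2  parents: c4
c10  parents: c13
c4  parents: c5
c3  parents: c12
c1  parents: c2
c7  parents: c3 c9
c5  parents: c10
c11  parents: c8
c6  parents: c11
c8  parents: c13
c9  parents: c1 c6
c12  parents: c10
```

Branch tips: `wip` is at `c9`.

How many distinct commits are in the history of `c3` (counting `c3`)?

Walking parent pointers from c3: reachable set = {c10, c12, c13, c3}.
That is 4 commits.

4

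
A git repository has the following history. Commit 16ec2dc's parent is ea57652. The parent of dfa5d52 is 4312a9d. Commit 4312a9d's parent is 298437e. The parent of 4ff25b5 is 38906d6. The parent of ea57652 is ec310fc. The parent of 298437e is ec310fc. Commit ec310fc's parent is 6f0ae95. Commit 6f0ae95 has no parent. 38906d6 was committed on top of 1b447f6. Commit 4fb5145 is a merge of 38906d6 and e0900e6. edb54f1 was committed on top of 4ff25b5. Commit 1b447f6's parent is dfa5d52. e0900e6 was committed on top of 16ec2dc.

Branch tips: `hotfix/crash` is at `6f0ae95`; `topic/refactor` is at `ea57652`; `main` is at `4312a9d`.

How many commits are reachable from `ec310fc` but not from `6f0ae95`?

Reachable from ec310fc: {6f0ae95, ec310fc}.
Reachable from 6f0ae95: {6f0ae95}.
In ec310fc's history but not 6f0ae95's: {ec310fc} — 1 commit.

1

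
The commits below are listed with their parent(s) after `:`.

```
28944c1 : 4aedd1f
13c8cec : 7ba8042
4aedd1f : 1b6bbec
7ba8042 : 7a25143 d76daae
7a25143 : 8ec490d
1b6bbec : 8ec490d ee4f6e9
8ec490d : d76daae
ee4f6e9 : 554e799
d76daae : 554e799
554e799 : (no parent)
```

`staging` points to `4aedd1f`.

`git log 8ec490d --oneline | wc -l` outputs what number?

3

Walking parent pointers from 8ec490d: reachable set = {554e799, 8ec490d, d76daae}.
That is 3 commits.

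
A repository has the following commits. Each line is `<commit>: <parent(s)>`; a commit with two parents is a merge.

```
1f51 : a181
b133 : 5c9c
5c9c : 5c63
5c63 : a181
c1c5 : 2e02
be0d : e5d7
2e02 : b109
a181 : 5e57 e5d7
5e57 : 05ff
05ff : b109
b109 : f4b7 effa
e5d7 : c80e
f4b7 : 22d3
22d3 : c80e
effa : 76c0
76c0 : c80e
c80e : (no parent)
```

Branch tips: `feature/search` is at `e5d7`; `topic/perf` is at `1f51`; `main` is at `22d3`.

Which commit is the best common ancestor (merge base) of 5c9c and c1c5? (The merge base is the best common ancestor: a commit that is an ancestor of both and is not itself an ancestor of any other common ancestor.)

Ancestors of 5c9c: {05ff, 22d3, 5c63, 5c9c, 5e57, 76c0, a181, b109, c80e, e5d7, effa, f4b7}.
Ancestors of c1c5: {22d3, 2e02, 76c0, b109, c1c5, c80e, effa, f4b7}.
Common ancestors: {22d3, 76c0, b109, c80e, effa, f4b7}.
Among these, b109 is not an ancestor of any other common ancestor — it is the merge base.

b109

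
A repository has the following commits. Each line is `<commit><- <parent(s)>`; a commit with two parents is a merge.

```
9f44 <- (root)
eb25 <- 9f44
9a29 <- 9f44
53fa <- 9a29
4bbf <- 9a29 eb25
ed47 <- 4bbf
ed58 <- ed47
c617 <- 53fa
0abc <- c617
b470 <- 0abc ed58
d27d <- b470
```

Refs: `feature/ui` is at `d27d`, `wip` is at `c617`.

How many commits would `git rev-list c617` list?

Walking parent pointers from c617: reachable set = {53fa, 9a29, 9f44, c617}.
That is 4 commits.

4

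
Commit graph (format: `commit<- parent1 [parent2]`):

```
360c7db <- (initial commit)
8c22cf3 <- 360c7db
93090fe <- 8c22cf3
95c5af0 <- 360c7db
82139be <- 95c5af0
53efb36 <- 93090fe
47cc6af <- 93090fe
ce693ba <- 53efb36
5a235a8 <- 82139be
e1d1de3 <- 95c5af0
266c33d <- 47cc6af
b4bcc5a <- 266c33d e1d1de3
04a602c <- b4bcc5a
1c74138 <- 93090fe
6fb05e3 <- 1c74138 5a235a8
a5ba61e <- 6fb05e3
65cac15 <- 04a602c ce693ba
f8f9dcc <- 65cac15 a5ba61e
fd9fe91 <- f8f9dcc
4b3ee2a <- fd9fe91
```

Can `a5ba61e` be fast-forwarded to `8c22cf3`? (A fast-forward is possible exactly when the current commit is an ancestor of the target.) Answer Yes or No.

A fast-forward from a5ba61e to 8c22cf3 is possible iff a5ba61e is an ancestor of 8c22cf3.
Ancestors of 8c22cf3: {360c7db, 8c22cf3}.
a5ba61e is not among them, so fast-forward is not possible.

No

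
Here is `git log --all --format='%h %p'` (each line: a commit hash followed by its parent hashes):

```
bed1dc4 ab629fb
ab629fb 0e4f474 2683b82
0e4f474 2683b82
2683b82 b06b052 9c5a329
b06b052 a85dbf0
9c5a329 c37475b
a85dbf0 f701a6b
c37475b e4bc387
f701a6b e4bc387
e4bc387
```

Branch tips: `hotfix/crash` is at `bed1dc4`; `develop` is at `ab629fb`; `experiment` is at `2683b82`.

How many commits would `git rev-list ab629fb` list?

Walking parent pointers from ab629fb: reachable set = {0e4f474, 2683b82, 9c5a329, a85dbf0, ab629fb, b06b052, c37475b, e4bc387, f701a6b}.
That is 9 commits.

9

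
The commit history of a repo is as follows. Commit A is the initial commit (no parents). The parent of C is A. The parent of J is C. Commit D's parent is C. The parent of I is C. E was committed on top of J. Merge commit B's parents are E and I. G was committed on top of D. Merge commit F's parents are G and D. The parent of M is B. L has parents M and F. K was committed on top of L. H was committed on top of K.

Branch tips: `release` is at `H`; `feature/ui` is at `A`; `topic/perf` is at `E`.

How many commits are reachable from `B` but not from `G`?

Reachable from B: {A, B, C, E, I, J}.
Reachable from G: {A, C, D, G}.
In B's history but not G's: {B, E, I, J} — 4 commits.

4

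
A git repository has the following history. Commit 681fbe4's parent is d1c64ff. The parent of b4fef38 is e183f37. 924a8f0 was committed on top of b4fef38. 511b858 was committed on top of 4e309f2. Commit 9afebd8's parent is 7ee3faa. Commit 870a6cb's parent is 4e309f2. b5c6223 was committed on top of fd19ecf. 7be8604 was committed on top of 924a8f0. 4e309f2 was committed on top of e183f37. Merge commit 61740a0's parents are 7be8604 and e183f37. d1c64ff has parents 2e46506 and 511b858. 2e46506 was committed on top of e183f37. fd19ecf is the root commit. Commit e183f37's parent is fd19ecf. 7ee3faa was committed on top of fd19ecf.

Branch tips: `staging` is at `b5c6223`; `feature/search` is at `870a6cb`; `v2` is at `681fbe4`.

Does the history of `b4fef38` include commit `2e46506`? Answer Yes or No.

Ancestors of b4fef38: {b4fef38, e183f37, fd19ecf}.
2e46506 is not in that set, so it is not an ancestor of b4fef38.

No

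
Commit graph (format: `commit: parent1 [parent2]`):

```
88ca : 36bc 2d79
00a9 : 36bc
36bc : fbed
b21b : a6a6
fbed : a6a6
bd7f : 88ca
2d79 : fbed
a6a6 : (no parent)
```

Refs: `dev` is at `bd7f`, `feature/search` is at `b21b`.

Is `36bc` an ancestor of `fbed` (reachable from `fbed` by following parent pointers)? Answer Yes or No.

Ancestors of fbed: {a6a6, fbed}.
36bc is not in that set, so it is not an ancestor of fbed.

No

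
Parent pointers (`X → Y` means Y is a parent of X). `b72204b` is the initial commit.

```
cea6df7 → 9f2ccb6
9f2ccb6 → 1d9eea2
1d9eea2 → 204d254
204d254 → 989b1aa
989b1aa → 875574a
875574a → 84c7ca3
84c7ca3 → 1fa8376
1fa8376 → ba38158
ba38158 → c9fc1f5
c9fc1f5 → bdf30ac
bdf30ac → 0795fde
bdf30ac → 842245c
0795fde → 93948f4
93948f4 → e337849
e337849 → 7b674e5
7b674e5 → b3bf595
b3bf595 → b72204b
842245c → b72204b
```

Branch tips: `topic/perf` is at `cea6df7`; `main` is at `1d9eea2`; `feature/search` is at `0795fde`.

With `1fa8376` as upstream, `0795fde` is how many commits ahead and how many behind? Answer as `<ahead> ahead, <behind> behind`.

Reachable from 0795fde: {0795fde, 7b674e5, 93948f4, b3bf595, b72204b, e337849}.
Reachable from 1fa8376: {0795fde, 1fa8376, 7b674e5, 842245c, 93948f4, b3bf595, b72204b, ba38158, bdf30ac, c9fc1f5, e337849}.
Only in 0795fde's history (ahead): {} — 0.
Only in 1fa8376's history (behind): {1fa8376, 842245c, ba38158, bdf30ac, c9fc1f5} — 5.

0 ahead, 5 behind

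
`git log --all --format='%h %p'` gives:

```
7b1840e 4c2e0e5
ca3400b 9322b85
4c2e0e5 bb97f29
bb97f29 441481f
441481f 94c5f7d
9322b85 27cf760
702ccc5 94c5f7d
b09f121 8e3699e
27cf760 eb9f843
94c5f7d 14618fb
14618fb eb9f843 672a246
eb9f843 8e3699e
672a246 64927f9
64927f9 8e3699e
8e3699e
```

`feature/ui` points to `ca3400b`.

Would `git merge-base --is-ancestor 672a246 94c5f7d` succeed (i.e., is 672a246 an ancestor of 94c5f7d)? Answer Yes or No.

Yes

Ancestors of 94c5f7d (commits reachable by following parents): {14618fb, 64927f9, 672a246, 8e3699e, 94c5f7d, eb9f843}.
672a246 is in that set, so it is an ancestor of 94c5f7d.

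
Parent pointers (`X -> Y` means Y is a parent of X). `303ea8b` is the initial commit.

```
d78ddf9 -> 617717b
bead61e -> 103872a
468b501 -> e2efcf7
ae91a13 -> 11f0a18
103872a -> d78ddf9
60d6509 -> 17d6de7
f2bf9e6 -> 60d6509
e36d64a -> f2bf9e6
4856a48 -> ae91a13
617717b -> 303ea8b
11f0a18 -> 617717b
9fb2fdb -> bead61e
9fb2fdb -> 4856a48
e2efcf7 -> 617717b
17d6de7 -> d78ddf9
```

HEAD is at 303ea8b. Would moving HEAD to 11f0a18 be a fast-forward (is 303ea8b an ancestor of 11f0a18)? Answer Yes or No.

Yes

A fast-forward from 303ea8b to 11f0a18 is possible iff 303ea8b is an ancestor of 11f0a18.
Ancestors of 11f0a18: {11f0a18, 303ea8b, 617717b}.
303ea8b is among them, so fast-forward is possible.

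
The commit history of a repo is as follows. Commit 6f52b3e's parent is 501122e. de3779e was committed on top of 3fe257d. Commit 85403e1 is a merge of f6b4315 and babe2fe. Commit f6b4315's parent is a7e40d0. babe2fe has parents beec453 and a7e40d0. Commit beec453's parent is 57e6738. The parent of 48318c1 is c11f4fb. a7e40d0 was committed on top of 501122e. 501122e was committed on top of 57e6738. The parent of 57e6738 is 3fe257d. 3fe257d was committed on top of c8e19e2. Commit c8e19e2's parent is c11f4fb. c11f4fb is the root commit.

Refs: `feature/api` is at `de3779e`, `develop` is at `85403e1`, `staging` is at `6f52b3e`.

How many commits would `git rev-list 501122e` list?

Walking parent pointers from 501122e: reachable set = {3fe257d, 501122e, 57e6738, c11f4fb, c8e19e2}.
That is 5 commits.

5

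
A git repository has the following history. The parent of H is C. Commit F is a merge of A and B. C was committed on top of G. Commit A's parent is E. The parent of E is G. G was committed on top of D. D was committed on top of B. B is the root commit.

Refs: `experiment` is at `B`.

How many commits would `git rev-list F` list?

Walking parent pointers from F: reachable set = {A, B, D, E, F, G}.
That is 6 commits.

6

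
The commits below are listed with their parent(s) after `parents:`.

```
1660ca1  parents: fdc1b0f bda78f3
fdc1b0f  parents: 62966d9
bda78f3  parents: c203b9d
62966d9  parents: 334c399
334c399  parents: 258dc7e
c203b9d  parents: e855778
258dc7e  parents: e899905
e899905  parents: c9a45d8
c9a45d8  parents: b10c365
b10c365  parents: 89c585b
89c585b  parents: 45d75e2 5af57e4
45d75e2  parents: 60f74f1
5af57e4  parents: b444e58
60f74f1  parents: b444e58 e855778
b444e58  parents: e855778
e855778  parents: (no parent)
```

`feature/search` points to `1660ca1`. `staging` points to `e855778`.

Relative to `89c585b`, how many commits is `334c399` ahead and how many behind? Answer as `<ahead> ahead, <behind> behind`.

Reachable from 334c399: {258dc7e, 334c399, 45d75e2, 5af57e4, 60f74f1, 89c585b, b10c365, b444e58, c9a45d8, e855778, e899905}.
Reachable from 89c585b: {45d75e2, 5af57e4, 60f74f1, 89c585b, b444e58, e855778}.
Only in 334c399's history (ahead): {258dc7e, 334c399, b10c365, c9a45d8, e899905} — 5.
Only in 89c585b's history (behind): {} — 0.

5 ahead, 0 behind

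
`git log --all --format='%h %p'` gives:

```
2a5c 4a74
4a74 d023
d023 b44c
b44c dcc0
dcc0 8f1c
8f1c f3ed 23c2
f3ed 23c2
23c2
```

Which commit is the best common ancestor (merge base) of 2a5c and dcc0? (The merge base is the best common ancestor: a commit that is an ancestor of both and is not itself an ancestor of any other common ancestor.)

Ancestors of 2a5c: {23c2, 2a5c, 4a74, 8f1c, b44c, d023, dcc0, f3ed}.
Ancestors of dcc0: {23c2, 8f1c, dcc0, f3ed}.
Common ancestors: {23c2, 8f1c, dcc0, f3ed}.
Among these, dcc0 is not an ancestor of any other common ancestor — it is the merge base.

dcc0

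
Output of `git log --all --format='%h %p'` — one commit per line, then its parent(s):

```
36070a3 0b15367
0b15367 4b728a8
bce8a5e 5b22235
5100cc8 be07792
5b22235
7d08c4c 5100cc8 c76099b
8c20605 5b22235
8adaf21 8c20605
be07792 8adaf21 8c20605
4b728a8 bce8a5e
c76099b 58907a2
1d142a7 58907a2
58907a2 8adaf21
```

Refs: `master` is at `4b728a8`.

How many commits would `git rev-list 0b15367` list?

4

Walking parent pointers from 0b15367: reachable set = {0b15367, 4b728a8, 5b22235, bce8a5e}.
That is 4 commits.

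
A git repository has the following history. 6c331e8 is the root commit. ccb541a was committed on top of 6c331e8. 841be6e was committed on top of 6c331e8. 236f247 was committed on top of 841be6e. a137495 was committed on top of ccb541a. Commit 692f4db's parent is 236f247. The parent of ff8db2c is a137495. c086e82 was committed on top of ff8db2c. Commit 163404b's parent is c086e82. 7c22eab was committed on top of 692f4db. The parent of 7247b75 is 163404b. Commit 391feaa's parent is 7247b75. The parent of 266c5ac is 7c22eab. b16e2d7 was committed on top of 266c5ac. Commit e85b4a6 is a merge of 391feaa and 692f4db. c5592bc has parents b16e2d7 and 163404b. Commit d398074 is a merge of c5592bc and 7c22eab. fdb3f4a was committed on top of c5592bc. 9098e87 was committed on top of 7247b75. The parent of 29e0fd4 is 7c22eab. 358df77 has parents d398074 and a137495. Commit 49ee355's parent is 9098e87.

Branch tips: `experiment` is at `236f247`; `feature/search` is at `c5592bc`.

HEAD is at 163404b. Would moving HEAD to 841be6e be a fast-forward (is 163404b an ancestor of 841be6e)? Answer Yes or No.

No

A fast-forward from 163404b to 841be6e is possible iff 163404b is an ancestor of 841be6e.
Ancestors of 841be6e: {6c331e8, 841be6e}.
163404b is not among them, so fast-forward is not possible.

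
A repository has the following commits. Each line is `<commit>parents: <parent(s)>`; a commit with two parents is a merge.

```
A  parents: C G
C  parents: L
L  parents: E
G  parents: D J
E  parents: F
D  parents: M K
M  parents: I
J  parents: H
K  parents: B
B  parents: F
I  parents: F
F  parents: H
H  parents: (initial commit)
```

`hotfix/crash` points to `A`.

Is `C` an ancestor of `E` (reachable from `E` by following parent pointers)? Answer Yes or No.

No

Ancestors of E: {E, F, H}.
C is not in that set, so it is not an ancestor of E.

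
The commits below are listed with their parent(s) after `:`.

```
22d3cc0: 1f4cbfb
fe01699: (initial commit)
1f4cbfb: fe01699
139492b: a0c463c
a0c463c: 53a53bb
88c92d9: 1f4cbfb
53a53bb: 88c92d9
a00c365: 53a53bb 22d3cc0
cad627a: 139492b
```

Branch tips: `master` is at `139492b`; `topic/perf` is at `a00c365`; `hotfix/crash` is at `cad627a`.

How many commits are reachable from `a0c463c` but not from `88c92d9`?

Reachable from a0c463c: {1f4cbfb, 53a53bb, 88c92d9, a0c463c, fe01699}.
Reachable from 88c92d9: {1f4cbfb, 88c92d9, fe01699}.
In a0c463c's history but not 88c92d9's: {53a53bb, a0c463c} — 2 commits.

2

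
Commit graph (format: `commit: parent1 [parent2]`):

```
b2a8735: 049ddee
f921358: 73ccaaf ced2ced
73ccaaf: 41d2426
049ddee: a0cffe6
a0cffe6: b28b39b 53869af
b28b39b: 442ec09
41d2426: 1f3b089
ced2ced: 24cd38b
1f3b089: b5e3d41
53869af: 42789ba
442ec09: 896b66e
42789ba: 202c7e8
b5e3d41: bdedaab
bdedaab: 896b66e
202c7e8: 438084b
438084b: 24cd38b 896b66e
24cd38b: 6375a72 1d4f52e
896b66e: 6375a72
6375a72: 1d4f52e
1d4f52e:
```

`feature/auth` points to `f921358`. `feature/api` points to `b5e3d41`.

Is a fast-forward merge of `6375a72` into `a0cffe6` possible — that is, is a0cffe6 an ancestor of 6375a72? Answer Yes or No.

A fast-forward from a0cffe6 to 6375a72 is possible iff a0cffe6 is an ancestor of 6375a72.
Ancestors of 6375a72: {1d4f52e, 6375a72}.
a0cffe6 is not among them, so fast-forward is not possible.

No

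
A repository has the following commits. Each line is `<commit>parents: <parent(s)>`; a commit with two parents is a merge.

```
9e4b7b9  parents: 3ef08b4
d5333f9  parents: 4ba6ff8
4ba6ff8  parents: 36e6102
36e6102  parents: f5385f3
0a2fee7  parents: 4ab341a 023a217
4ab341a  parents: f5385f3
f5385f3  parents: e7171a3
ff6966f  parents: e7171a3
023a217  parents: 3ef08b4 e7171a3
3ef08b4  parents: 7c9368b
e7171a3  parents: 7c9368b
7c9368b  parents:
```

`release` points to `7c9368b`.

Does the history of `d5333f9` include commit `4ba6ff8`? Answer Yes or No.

Yes

Ancestors of d5333f9 (commits reachable by following parents): {36e6102, 4ba6ff8, 7c9368b, d5333f9, e7171a3, f5385f3}.
4ba6ff8 is in that set, so it is an ancestor of d5333f9.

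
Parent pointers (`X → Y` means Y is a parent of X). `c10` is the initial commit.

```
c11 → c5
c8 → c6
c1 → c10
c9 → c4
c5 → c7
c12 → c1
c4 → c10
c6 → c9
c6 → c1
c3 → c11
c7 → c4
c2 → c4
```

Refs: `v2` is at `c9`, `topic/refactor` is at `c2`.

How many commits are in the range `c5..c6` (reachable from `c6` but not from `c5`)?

3

Reachable from c6: {c1, c10, c4, c6, c9}.
Reachable from c5: {c10, c4, c5, c7}.
In c6's history but not c5's: {c1, c6, c9} — 3 commits.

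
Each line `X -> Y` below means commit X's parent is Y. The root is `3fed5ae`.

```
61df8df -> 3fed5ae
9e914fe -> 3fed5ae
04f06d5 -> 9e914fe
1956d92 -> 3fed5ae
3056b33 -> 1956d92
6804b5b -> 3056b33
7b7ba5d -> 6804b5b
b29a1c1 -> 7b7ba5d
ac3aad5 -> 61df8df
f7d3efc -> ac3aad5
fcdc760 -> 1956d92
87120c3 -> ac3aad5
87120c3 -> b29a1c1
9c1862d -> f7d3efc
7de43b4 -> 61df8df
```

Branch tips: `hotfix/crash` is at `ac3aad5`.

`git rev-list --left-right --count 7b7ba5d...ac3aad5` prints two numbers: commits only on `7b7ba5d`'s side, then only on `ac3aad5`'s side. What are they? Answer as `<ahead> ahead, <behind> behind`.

Reachable from 7b7ba5d: {1956d92, 3056b33, 3fed5ae, 6804b5b, 7b7ba5d}.
Reachable from ac3aad5: {3fed5ae, 61df8df, ac3aad5}.
Only in 7b7ba5d's history (ahead): {1956d92, 3056b33, 6804b5b, 7b7ba5d} — 4.
Only in ac3aad5's history (behind): {61df8df, ac3aad5} — 2.

4 ahead, 2 behind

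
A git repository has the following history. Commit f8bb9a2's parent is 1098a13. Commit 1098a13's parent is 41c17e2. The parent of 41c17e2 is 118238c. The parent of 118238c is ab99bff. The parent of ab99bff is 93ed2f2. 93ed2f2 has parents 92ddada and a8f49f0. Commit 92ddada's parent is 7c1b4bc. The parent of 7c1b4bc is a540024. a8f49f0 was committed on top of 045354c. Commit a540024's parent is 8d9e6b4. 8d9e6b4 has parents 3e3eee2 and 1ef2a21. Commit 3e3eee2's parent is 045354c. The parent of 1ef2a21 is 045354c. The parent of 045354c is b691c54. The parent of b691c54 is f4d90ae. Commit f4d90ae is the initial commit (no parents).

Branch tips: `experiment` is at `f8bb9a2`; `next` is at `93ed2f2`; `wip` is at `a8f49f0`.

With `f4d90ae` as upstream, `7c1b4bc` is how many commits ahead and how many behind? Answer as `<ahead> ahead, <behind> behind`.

7 ahead, 0 behind

Reachable from 7c1b4bc: {045354c, 1ef2a21, 3e3eee2, 7c1b4bc, 8d9e6b4, a540024, b691c54, f4d90ae}.
Reachable from f4d90ae: {f4d90ae}.
Only in 7c1b4bc's history (ahead): {045354c, 1ef2a21, 3e3eee2, 7c1b4bc, 8d9e6b4, a540024, b691c54} — 7.
Only in f4d90ae's history (behind): {} — 0.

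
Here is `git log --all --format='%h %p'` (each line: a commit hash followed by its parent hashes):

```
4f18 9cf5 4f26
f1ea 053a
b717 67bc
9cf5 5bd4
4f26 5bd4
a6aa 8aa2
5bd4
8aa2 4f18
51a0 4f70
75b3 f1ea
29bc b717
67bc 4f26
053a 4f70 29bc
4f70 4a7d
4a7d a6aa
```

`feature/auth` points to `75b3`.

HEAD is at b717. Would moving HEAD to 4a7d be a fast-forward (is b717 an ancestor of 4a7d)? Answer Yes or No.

A fast-forward from b717 to 4a7d is possible iff b717 is an ancestor of 4a7d.
Ancestors of 4a7d: {4a7d, 4f18, 4f26, 5bd4, 8aa2, 9cf5, a6aa}.
b717 is not among them, so fast-forward is not possible.

No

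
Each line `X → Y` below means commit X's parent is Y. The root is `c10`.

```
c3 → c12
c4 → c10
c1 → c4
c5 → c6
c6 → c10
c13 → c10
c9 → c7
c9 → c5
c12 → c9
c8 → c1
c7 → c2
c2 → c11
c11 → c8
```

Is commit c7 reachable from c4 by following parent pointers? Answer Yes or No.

Ancestors of c4: {c10, c4}.
c7 is not in that set, so it is not an ancestor of c4.

No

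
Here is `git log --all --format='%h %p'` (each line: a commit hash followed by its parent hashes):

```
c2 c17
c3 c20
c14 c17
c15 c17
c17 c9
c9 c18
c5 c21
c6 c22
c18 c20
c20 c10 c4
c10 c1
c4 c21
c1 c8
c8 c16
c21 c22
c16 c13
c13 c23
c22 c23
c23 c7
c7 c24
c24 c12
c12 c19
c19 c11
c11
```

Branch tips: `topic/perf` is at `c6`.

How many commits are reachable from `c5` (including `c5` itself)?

Walking parent pointers from c5: reachable set = {c11, c12, c19, c21, c22, c23, c24, c5, c7}.
That is 9 commits.

9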